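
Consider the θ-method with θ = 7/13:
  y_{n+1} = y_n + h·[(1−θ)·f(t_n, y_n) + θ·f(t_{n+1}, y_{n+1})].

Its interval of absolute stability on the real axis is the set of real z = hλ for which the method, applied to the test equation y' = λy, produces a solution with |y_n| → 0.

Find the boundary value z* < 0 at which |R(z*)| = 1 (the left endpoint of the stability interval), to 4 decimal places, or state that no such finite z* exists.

With y'=λy (z=hλ):
  y_{n+1} = y_n + z·[6/13·y_n + 7/13·y_{n+1}] ⇒ (1 − 7/13z)y_{n+1} = (1 + 6/13z)y_n
  R(z) = (1 + 6/13z)/(1 − 7/13z).

Boundary: |R(x)|=1, x<0.
x=-0.76: |R|=0.4607
x=-2: |R|=0.0370
x=-10: |R|=0.5663
x=-100: |R|=0.8233
θ=7/13≥1/2 ⇒ |1+6/13x|<|1−7/13x| ∀x<0 ⇒ interval (−∞,0).

unbounded; (−∞, 0).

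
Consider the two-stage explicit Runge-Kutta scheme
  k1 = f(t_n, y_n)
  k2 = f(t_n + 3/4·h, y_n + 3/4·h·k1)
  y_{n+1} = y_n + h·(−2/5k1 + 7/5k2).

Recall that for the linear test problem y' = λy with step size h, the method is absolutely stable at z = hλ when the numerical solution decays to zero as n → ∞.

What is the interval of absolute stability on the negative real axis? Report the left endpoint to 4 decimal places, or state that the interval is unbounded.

z∈(-0.9524,0).

With y'=λy (z=hλ):
  k1=λy_n ⇒ h·k1=z·y_n;  k2=λ(1+3/4z)y_n ⇒ h·k2=z(1+3/4z)y_n
  y_{n+1}/y_n = 1 − 2/5z + 7/5z(1+3/4z) = 1 + z + 21/20z²
  R(z) = 1 + z + 21/20z².

Need |R(x)|<1, x<0.
x=-1.4: |R|=1.6580
R=1: x+21/20x²=0 ⇒ x=−20/21=-0.9524; min R=1−1/(4·21/20)=0.7619>−1
Confirm numerically:
  x=-0.852: |R|=0.91020 <1
  x=-0.627: |R|=0.78579 <1
  x=-0.420: |R|=0.76522 <1
  x=-0.418: |R|=0.76546 <1
  x=-1.276: |R|=1.43358 >1
  x=-1.223: |R|=1.34752 >1
  x=-1.019: |R|=1.07128 >1
Stable set (-0.9524, 0).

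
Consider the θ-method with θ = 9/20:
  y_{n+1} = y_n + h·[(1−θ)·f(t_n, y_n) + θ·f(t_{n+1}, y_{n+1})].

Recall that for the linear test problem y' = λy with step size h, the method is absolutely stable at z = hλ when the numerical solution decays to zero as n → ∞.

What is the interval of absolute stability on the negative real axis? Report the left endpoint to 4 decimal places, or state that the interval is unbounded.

On y'=λy, z=hλ:
  y_{n+1} = y_n + z·[11/20·y_n + 9/20·y_{n+1}] ⇒ (1 − 9/20z)y_{n+1} = (1 + 11/20z)y_n
  Hence R(z) = (1 + 11/20z)/(1 − 9/20z).

Find x<0 with |R(x)|<1.
x=-1.05: |R|=0.2869
R=−1: 1+11/20x = −1+9/20x ⇒ -1/10x=2 ⇒ x=2/(-1/10)=-20.0000
Confirm numerically:
  x=-19.913: |R|=0.99913 <1
  x=-16.282: |R|=0.95535 <1
  x=-15.738: |R|=0.94727 <1
  x=-12.741: |R|=0.89219 <1
  x=-20.400: |R|=1.00393 >1
  x=-20.073: |R|=1.00073 >1
Interval (-20.0000, 0).

(-20.0000, 0).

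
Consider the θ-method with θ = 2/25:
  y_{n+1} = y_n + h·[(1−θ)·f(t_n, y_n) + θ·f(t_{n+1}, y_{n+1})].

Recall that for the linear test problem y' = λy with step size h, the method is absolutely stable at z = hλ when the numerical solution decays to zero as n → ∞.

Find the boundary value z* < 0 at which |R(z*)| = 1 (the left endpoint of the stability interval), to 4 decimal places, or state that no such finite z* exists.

z* = -2.3810.

Test eqn y'=λy, z=hλ:
  y_{n+1} = y_n + z·[23/25·y_n + 2/25·y_{n+1}] ⇒ (1 − 2/25z)y_{n+1} = (1 + 23/25z)y_n
  Hence R(z) = (1 + 23/25z)/(1 − 2/25z).

Find x<0 with |R(x)|<1.
x=-1.26: |R|=0.1446
R=−1: 1+23/25x = −1+2/25x ⇒ -21/25x=2 ⇒ x=2/(-21/25)=-2.3810
Confirm numerically:
  x=-1.873: |R|=0.62892 <1
  x=-1.736: |R|=0.52430 <1
  x=-1.731: |R|=0.52045 <1
  x=-2.708: |R|=1.22580 >1
  x=-2.638: |R|=1.17829 >1
  x=-2.481: |R|=1.07012 >1
Stable set (-2.3810, 0).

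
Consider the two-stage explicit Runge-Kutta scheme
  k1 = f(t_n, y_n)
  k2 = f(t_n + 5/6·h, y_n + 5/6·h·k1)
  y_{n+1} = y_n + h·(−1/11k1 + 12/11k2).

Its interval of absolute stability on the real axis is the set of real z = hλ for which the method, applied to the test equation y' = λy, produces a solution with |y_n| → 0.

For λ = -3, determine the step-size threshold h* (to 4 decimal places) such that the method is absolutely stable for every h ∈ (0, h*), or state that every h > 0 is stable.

(-1.1000,0); λ=-3 ⇒ h* = (11/10)/3 = 0.3667.

With y'=λy (z=hλ):
  k1=λy_n ⇒ h·k1=z·y_n;  k2=λ(1+5/6z)y_n ⇒ h·k2=z(1+5/6z)y_n
  y_{n+1}/y_n = 1 − 1/11z + 12/11z(1+5/6z) = 1 + z + 10/11z²
  ⇒ R(z) = 1 + z + 10/11z².

Find x<0 with |R(x)|<1.
x=-1.48: |R|=1.5113
R=1: x+10/11x²=0 ⇒ x=−11/10=-1.1000; min R=1−1/(4·10/11)=0.7250>−1
Confirm numerically:
  x=-0.938: |R|=0.86186 <1
  x=-0.624: |R|=0.72998 <1
  x=-0.489: |R|=0.72838 <1
  x=-1.681: |R|=1.88787 >1
  x=-1.652: |R|=1.82900 >1
So |R|<1 on (-1.1000, 0).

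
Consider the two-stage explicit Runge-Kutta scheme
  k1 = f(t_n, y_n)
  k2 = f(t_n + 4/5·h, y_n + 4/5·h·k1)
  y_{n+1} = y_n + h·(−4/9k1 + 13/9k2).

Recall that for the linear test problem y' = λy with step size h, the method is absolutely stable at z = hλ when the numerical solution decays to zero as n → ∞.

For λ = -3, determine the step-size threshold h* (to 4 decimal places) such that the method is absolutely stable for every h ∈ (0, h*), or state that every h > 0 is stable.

Set f=λy, z=hλ:
  k1=λy_n ⇒ h·k1=z·y_n;  k2=λ(1+4/5z)y_n ⇒ h·k2=z(1+4/5z)y_n
  y_{n+1}/y_n = 1 − 4/9z + 13/9z(1+4/5z) = 1 + z + 52/45z²
  Hence R(z) = 1 + z + 52/45z².

Find x<0 with |R(x)|<1.
x=-0.47: |R|=0.7853
R=1: x+52/45x²=0 ⇒ x=−45/52=-0.8654; min R=1−1/(4·52/45)=0.7837>−1
Confirm numerically:
  x=-0.798: |R|=0.93786 <1
  x=-0.765: |R|=0.91126 <1
  x=-0.680: |R|=0.85433 <1
  x=-0.500: |R|=0.78889 <1
  x=-1.364: |R|=1.78591 >1
  x=-0.914: |R|=1.05135 >1
Interval (-0.8654, 0).

(-0.8654,0); λ=-3 ⇒ h* = (45/52)/3 = 0.2885.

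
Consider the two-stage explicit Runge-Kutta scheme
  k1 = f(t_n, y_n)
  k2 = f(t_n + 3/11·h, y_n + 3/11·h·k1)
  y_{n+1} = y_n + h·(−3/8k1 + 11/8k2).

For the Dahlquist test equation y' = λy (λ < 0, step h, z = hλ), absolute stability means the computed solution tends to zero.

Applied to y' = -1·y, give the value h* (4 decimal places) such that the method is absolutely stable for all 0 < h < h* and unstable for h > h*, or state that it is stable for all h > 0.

Test eqn y'=λy, z=hλ:
  k1=λy_n ⇒ h·k1=z·y_n;  k2=λ(1+3/11z)y_n ⇒ h·k2=z(1+3/11z)y_n
  y_{n+1}/y_n = 1 − 3/8z + 11/8z(1+3/11z) = 1 + z + 3/8z²
  Hence R(z) = 1 + z + 3/8z².

Solve |R(x)|<1 on ℝ⁻.
x=-1.23: |R|=0.3373
R=1: x+3/8x²=0 ⇒ x=−8/3=-2.6667; min R=1−1/(4·3/8)=0.3333>−1
Confirm numerically:
  x=-1.968: |R|=0.48438 <1
  x=-1.724: |R|=0.39057 <1
  x=-1.446: |R|=0.33809 <1
  x=-1.420: |R|=0.33615 <1
  x=-2.877: |R|=1.22692 >1
  x=-2.796: |R|=1.13561 >1
  x=-2.721: |R|=1.05544 >1
So |R|<1 on (-2.6667, 0).

(-2.6667,0); λ=-1 ⇒ h* = (8/3)/1 = 2.6667.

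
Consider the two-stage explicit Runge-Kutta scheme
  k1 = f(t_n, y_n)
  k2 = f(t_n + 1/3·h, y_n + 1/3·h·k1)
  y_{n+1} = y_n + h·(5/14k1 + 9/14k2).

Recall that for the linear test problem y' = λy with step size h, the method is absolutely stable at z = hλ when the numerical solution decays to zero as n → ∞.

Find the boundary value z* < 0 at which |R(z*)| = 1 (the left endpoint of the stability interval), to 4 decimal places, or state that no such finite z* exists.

z* = -4.6667.

With y'=λy (z=hλ):
  k1=λy_n ⇒ h·k1=z·y_n;  k2=λ(1+1/3z)y_n ⇒ h·k2=z(1+1/3z)y_n
  y_{n+1}/y_n = 1 + 5/14z + 9/14z(1+1/3z) = 1 + z + 3/14z²
  so R(z) = 1 + z + 3/14z².

Boundary: |R(x)|=1, x<0.
x=-0.49: |R|=0.5615
R=1: x+3/14x²=0 ⇒ x=−14/3=-4.6667; min R=1−1/(4·3/14)=-0.1667>−1
Confirm numerically:
  x=-3.795: |R|=0.29115 <1
  x=-3.030: |R|=0.06266 <1
  x=-1.944: |R|=0.13419 <1
  x=-5.168: |R|=1.55519 >1
  x=-5.128: |R|=1.50694 >1
  x=-5.038: |R|=1.40088 >1
Interval (-4.6667, 0).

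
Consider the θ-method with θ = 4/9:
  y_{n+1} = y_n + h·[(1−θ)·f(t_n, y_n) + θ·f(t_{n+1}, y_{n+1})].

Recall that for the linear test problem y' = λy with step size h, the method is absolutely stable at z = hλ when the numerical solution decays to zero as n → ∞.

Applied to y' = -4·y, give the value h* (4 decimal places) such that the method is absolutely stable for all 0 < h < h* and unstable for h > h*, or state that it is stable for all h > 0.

Test eqn y'=λy, z=hλ:
  y_{n+1} = y_n + z·[5/9·y_n + 4/9·y_{n+1}] ⇒ (1 − 4/9z)y_{n+1} = (1 + 5/9z)y_n
  so R(z) = (1 + 5/9z)/(1 − 4/9z).

Find x<0 with |R(x)|<1.
x=-1.31: |R|=0.1721
R=−1: 1+5/9x = −1+4/9x ⇒ -1/9x=2 ⇒ x=2/(-1/9)=-18.0000
Confirm numerically:
  x=-15.380: |R|=0.96285 <1
  x=-10.852: |R|=0.86361 <1
  x=-7.283: |R|=0.71895 <1
  x=-18.467: |R|=1.00564 >1
  x=-18.135: |R|=1.00166 >1
So |R|<1 on (-18.0000, 0).

(-18.0000,0); λ=-4 ⇒ h* = (18)/4 = 4.5000.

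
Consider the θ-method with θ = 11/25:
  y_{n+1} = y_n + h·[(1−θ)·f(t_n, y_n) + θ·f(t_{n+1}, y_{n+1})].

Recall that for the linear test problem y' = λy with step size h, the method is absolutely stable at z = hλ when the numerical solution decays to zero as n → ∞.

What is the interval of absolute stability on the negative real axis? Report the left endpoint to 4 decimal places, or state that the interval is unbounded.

z∈(-16.6667,0).

On y'=λy, z=hλ:
  y_{n+1} = y_n + z·[14/25·y_n + 11/25·y_{n+1}] ⇒ (1 − 11/25z)y_{n+1} = (1 + 14/25z)y_n
  R(z) = (1 + 14/25z)/(1 − 11/25z).

Need |R(x)|<1, x<0.
x=-0.37: |R|=0.6818
R=−1: 1+14/25x = −1+11/25x ⇒ -3/25x=2 ⇒ x=2/(-3/25)=-16.6667
Confirm numerically:
  x=-15.833: |R|=0.98744 <1
  x=-14.273: |R|=0.96054 <1
  x=-14.048: |R|=0.95624 <1
  x=-11.357: |R|=0.89375 <1
  x=-16.924: |R|=1.00366 >1
  x=-16.856: |R|=1.00270 >1
Interval (-16.6667, 0).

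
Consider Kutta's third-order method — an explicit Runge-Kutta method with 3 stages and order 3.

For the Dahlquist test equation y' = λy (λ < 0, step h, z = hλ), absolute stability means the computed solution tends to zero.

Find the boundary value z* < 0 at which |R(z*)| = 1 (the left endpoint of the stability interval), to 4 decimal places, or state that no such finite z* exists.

left endpoint -2.5127.

On y'=λy, z=hλ:
  order 3, 3-stage ⇒ R(z)=1+z+z^2/2+z^3/6
  (e.g. R(-1.03)=0.31833, |R|=0.31833)

Need |R(x)|<1, x<0.
x=-1.03: |R|=0.3183
|R(-2.04)|=0.3741 |R(-1.76)|=0.1198 |R(-0.95)|=0.3584
Bisect:
  x_lo=-3.0282 |R|=2.0713  x_hi=-0.3974 |R|=0.6711
  mid=-1.71278 |R|=0.08341 →hi
  mid=-2.37049 |R|=0.78093 →hi
  mid=-2.69934 |R|=1.33422 →lo
  mid=-2.53492 |R|=1.03683 →lo
  mid=-2.45270 |R|=0.90397 →hi
  mid=-2.49381 |R|=0.96914 →hi
  mid=-2.51436 |R|=1.00266 →lo
  mid=-2.50409 |R|=0.98582 →hi
  ...
  [-2.51276,-2.51260] ⇒ x*=-2.5127
So |R|<1 on (-2.5127, 0).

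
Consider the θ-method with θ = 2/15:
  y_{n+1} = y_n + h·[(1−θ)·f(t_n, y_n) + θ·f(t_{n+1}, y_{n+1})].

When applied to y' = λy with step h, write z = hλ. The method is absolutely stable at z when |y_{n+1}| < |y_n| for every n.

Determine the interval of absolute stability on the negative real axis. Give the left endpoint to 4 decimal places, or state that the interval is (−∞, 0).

With y'=λy (z=hλ):
  y_{n+1} = y_n + z·[13/15·y_n + 2/15·y_{n+1}] ⇒ (1 − 2/15z)y_{n+1} = (1 + 13/15z)y_n
  ⇒ R(z) = (1 + 13/15z)/(1 − 2/15z).

Solve |R(x)|<1 on ℝ⁻.
x=-1.29: |R|=0.1007
R=−1: 1+13/15x = −1+2/15x ⇒ -11/15x=2 ⇒ x=2/(-11/15)=-2.7273
Confirm numerically:
  x=-2.456: |R|=0.85014 <1
  x=-2.312: |R|=0.76722 <1
  x=-2.290: |R|=0.75434 <1
  x=-2.101: |R|=0.64124 <1
  x=-3.284: |R|=1.28394 >1
  x=-3.244: |R|=1.26452 >1
  x=-3.155: |R|=1.22079 >1
Interval (-2.7273, 0).

(-2.7273, 0).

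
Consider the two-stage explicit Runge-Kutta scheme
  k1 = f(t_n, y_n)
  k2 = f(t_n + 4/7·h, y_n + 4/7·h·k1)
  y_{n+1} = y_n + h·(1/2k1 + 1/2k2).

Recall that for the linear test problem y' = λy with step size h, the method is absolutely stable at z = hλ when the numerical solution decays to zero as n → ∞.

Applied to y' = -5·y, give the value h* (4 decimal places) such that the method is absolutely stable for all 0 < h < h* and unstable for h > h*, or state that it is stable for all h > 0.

(-3.5000,0); λ=-5 ⇒ h* = (7/2)/5 = 0.7000.

Test eqn y'=λy, z=hλ:
  k1=λy_n ⇒ h·k1=z·y_n;  k2=λ(1+4/7z)y_n ⇒ h·k2=z(1+4/7z)y_n
  y_{n+1}/y_n = 1 + 1/2z + 1/2z(1+4/7z) = 1 + z + 2/7z²
  ⇒ R(z) = 1 + z + 2/7z².

Solve |R(x)|<1 on ℝ⁻.
x=-1.36: |R|=0.1685
R=1: x+2/7x²=0 ⇒ x=−7/2=-3.5000; min R=1−1/(4·2/7)=0.1250>−1
Confirm numerically:
  x=-3.185: |R|=0.71335 <1
  x=-2.908: |R|=0.50813 <1
  x=-2.166: |R|=0.17444 <1
  x=-1.629: |R|=0.12918 <1
  x=-3.859: |R|=1.39582 >1
  x=-3.749: |R|=1.26671 >1
  x=-3.530: |R|=1.03026 >1
Stable set (-3.5000, 0).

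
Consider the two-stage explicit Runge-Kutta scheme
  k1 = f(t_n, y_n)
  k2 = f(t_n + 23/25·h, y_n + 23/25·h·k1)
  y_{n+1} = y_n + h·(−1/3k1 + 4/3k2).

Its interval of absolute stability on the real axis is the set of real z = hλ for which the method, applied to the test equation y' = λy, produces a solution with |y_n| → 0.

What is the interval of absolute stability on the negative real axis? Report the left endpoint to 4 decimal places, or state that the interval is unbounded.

Set f=λy, z=hλ:
  k1=λy_n ⇒ h·k1=z·y_n;  k2=λ(1+23/25z)y_n ⇒ h·k2=z(1+23/25z)y_n
  y_{n+1}/y_n = 1 − 1/3z + 4/3z(1+23/25z) = 1 + z + 92/75z²
  Hence R(z) = 1 + z + 92/75z².

Boundary: |R(x)|=1, x<0.
x=-1.79: |R|=3.1404
R=1: x+92/75x²=0 ⇒ x=−75/92=-0.8152; min R=1−1/(4·92/75)=0.7962>−1
Confirm numerically:
  x=-0.632: |R|=0.85796 <1
  x=-0.535: |R|=0.81610 <1
  x=-0.457: |R|=0.79919 <1
  x=-1.242: |R|=1.65021 >1
  x=-0.937: |R|=1.13998 >1
So |R|<1 on (-0.8152, 0).

z∈(-0.8152,0).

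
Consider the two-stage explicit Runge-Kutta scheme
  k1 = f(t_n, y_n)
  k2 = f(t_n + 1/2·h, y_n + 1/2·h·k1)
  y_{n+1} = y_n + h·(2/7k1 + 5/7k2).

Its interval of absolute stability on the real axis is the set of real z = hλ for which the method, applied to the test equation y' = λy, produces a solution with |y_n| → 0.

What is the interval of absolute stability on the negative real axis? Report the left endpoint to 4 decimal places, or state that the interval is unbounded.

(-2.8000, 0).

On y'=λy, z=hλ:
  k1=λy_n ⇒ h·k1=z·y_n;  k2=λ(1+1/2z)y_n ⇒ h·k2=z(1+1/2z)y_n
  y_{n+1}/y_n = 1 + 2/7z + 5/7z(1+1/2z) = 1 + z + 5/14z²
  so R(z) = 1 + z + 5/14z².

Boundary: |R(x)|=1, x<0.
x=-0.65: |R|=0.5009
R=1: x+5/14x²=0 ⇒ x=−14/5=-2.8000; min R=1−1/(4·5/14)=0.3000>−1
Confirm numerically:
  x=-2.520: |R|=0.74800 <1
  x=-1.470: |R|=0.30175 <1
  x=-1.422: |R|=0.30017 <1
  x=-3.151: |R|=1.39500 >1
  x=-3.092: |R|=1.32245 >1
  x=-3.007: |R|=1.22230 >1
So |R|<1 on (-2.8000, 0).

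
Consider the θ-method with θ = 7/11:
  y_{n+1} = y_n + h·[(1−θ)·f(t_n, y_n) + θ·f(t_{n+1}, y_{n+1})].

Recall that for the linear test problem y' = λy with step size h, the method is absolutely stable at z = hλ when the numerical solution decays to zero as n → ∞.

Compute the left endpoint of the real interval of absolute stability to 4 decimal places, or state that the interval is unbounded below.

On y'=λy, z=hλ:
  y_{n+1} = y_n + z·[4/11·y_n + 7/11·y_{n+1}] ⇒ (1 − 7/11z)y_{n+1} = (1 + 4/11z)y_n
  Hence R(z) = (1 + 4/11z)/(1 − 7/11z).

Find x<0 with |R(x)|<1.
x=-1.42: |R|=0.2541
x=-2: |R|=0.1200
x=-10: |R|=0.3580
x=-100: |R|=0.5471
θ=7/11≥1/2 ⇒ |1+4/11x|<|1−7/11x| ∀x<0 ⇒ unbounded interval.

(−∞, 0) — no finite endpoint.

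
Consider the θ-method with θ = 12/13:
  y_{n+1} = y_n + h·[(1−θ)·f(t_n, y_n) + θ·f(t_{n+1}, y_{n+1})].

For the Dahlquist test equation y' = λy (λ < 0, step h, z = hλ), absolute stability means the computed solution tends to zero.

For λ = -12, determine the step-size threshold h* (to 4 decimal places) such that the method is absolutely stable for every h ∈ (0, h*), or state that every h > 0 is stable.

unbounded; (−∞, 0). Any h>0 works for λ=-12.

On y'=λy, z=hλ:
  y_{n+1} = y_n + z·[1/13·y_n + 12/13·y_{n+1}] ⇒ (1 − 12/13z)y_{n+1} = (1 + 1/13z)y_n
  ⇒ R(z) = (1 + 1/13z)/(1 − 12/13z).

Find x<0 with |R(x)|<1.
x=-0.68: |R|=0.5822
x=-2: |R|=0.2973
x=-10: |R|=0.0226
x=-100: |R|=0.0717
θ=12/13≥1/2 ⇒ |1+1/13x|<|1−12/13x| ∀x<0 ⇒ stable on all of ℝ⁻.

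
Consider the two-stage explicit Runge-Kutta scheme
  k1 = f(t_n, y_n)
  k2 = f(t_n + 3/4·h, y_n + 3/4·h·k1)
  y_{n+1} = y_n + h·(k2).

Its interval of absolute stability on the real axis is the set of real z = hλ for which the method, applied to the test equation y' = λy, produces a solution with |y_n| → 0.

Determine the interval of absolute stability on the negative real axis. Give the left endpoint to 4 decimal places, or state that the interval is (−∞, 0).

With y'=λy (z=hλ):
  k1=λy_n ⇒ h·k1=z·y_n;  k2=λ(1+3/4z)y_n ⇒ h·k2=z(1+3/4z)y_n
  y_{n+1}/y_n = 1 + z(1+3/4z) = 1 + z + 3/4z²
  ⇒ R(z) = 1 + z + 3/4z².

Boundary: |R(x)|=1, x<0.
x=-0.67: |R|=0.6667
R=1: x+3/4x²=0 ⇒ x=−4/3=-1.3333; min R=1−1/(4·3/4)=0.6667>−1
Confirm numerically:
  x=-1.198: |R|=0.87840 <1
  x=-1.122: |R|=0.82216 <1
  x=-1.018: |R|=0.75924 <1
  x=-0.877: |R|=0.69985 <1
  x=-1.667: |R|=1.41717 >1
  x=-1.608: |R|=1.33125 >1
  x=-1.550: |R|=1.25188 >1
So |R|<1 on (-1.3333, 0).

(-1.3333, 0).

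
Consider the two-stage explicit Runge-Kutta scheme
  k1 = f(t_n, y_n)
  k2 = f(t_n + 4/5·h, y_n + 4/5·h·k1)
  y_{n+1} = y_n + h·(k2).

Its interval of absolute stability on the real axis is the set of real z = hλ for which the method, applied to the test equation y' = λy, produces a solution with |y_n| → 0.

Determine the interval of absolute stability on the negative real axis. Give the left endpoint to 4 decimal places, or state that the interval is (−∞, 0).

(-1.2500, 0).

With y'=λy (z=hλ):
  k1=λy_n ⇒ h·k1=z·y_n;  k2=λ(1+4/5z)y_n ⇒ h·k2=z(1+4/5z)y_n
  y_{n+1}/y_n = 1 + z(1+4/5z) = 1 + z + 4/5z²
  R(z) = 1 + z + 4/5z².

Need |R(x)|<1, x<0.
x=-1.42: |R|=1.1931
R=1: x+4/5x²=0 ⇒ x=−5/4=-1.2500; min R=1−1/(4·4/5)=0.6875>−1
Confirm numerically:
  x=-1.193: |R|=0.94560 <1
  x=-0.852: |R|=0.72872 <1
  x=-0.670: |R|=0.68912 <1
  x=-0.642: |R|=0.68773 <1
  x=-1.829: |R|=1.84719 >1
  x=-1.597: |R|=1.44333 >1
  x=-1.354: |R|=1.11265 >1
Interval (-1.2500, 0).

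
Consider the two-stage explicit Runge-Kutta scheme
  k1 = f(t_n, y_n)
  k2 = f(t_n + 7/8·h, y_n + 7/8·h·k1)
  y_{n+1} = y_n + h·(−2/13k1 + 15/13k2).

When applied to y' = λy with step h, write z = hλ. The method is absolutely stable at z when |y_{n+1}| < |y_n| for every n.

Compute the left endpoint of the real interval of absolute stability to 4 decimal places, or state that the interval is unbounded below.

On y'=λy, z=hλ:
  k1=λy_n ⇒ h·k1=z·y_n;  k2=λ(1+7/8z)y_n ⇒ h·k2=z(1+7/8z)y_n
  y_{n+1}/y_n = 1 − 2/13z + 15/13z(1+7/8z) = 1 + z + 105/104z²
  so R(z) = 1 + z + 105/104z².

Solve |R(x)|<1 on ℝ⁻.
x=-1.35: |R|=1.4900
R=1: x+105/104x²=0 ⇒ x=−104/105=-0.9905; min R=1−1/(4·105/104)=0.7524>−1
Confirm numerically:
  x=-0.953: |R|=0.96394 <1
  x=-0.948: |R|=0.95935 <1
  x=-0.420: |R|=0.75810 <1
  x=-1.386: |R|=1.55347 >1
  x=-1.337: |R|=1.46776 >1
Stable set (-0.9905, 0).

left endpoint -0.9905.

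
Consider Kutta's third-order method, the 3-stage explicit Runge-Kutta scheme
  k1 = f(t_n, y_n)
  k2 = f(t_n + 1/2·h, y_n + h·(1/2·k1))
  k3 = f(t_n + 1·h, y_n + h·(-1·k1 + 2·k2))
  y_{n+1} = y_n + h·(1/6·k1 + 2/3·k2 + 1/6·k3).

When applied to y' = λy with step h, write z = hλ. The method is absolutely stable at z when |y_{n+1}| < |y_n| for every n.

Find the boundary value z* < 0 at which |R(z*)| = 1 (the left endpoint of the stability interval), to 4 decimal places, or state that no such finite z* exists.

left endpoint -2.5127.

Set f=λy, z=hλ:
  order 3, 3-stage ⇒ R(z)=1+z+z^2/2+z^3/6
  (e.g. R(-0.34)=0.71125, |R|=0.71125)

Need |R(x)|<1, x<0.
x=-0.34: |R|=0.7112
|R(-2.35)|=0.7517 |R(-2.23)|=0.5918 |R(-1.91)|=0.2473
Bisect:
  x_lo=-3.3485 |R|=2.9997  x_hi=-0.2915 |R|=0.7468
  mid=-1.82001 |R|=0.16857 →hi
  mid=-2.58425 |R|=1.12150 →lo
  mid=-2.20213 |R|=0.55727 →hi
  mid=-2.39319 |R|=0.81395 →hi
  mid=-2.48872 |R|=0.96093 →hi
  mid=-2.53649 |R|=1.03946 →lo
  mid=-2.51260 |R|=0.99977 →hi
  mid=-2.52455 |R|=1.01951 →lo
  ...
  [-2.51279,-2.51260] ⇒ x*=-2.5127
So |R|<1 on (-2.5127, 0).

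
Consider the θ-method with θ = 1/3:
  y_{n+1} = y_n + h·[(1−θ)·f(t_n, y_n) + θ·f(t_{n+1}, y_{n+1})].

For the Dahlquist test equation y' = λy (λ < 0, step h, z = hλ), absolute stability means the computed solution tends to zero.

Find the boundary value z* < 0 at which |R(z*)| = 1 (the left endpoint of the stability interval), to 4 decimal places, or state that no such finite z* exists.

z* = -6.0000.

On y'=λy, z=hλ:
  y_{n+1} = y_n + z·[2/3·y_n + 1/3·y_{n+1}] ⇒ (1 − 1/3z)y_{n+1} = (1 + 2/3z)y_n
  ⇒ R(z) = (1 + 2/3z)/(1 − 1/3z).

Find x<0 with |R(x)|<1.
x=-0.62: |R|=0.4862
R=−1: 1+2/3x = −1+1/3x ⇒ -1/3x=2 ⇒ x=2/(-1/3)=-6.0000
Confirm numerically:
  x=-5.836: |R|=0.98144 <1
  x=-5.635: |R|=0.95773 <1
  x=-4.440: |R|=0.79032 <1
  x=-2.726: |R|=0.42822 <1
  x=-6.377: |R|=1.04020 >1
  x=-6.223: |R|=1.02418 >1
  x=-6.031: |R|=1.00343 >1
Stable set (-6.0000, 0).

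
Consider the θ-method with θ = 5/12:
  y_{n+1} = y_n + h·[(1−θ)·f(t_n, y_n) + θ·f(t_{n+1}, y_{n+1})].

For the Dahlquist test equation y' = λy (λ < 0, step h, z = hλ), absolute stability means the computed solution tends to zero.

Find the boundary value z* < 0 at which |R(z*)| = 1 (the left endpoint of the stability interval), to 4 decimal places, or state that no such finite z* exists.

z* = -12.0000.

Test eqn y'=λy, z=hλ:
  y_{n+1} = y_n + z·[7/12·y_n + 5/12·y_{n+1}] ⇒ (1 − 5/12z)y_{n+1} = (1 + 7/12z)y_n
  Hence R(z) = (1 + 7/12z)/(1 − 5/12z).

Find x<0 with |R(x)|<1.
x=-1.75: |R|=0.0120
R=−1: 1+7/12x = −1+5/12x ⇒ -1/6x=2 ⇒ x=2/(-1/6)=-12.0000
Confirm numerically:
  x=-10.261: |R|=0.94506 <1
  x=-9.948: |R|=0.93353 <1
  x=-9.564: |R|=0.91856 <1
  x=-6.204: |R|=0.73054 <1
  x=-12.393: |R|=1.01063 >1
  x=-12.258: |R|=1.00704 >1
  x=-12.227: |R|=1.00621 >1
So |R|<1 on (-12.0000, 0).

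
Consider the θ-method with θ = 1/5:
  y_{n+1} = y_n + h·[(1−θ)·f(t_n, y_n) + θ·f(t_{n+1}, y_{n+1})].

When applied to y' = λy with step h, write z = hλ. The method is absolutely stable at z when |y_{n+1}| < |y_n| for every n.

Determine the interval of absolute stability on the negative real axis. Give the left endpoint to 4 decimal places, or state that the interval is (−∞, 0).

z∈(-3.3333,0).

On y'=λy, z=hλ:
  y_{n+1} = y_n + z·[4/5·y_n + 1/5·y_{n+1}] ⇒ (1 − 1/5z)y_{n+1} = (1 + 4/5z)y_n
  so R(z) = (1 + 4/5z)/(1 − 1/5z).

Need |R(x)|<1, x<0.
x=-0.48: |R|=0.5620
R=−1: 1+4/5x = −1+1/5x ⇒ -3/5x=2 ⇒ x=2/(-3/5)=-3.3333
Confirm numerically:
  x=-2.772: |R|=0.78332 <1
  x=-2.512: |R|=0.67199 <1
  x=-1.859: |R|=0.35515 <1
  x=-3.777: |R|=1.15165 >1
  x=-3.486: |R|=1.05397 >1
  x=-3.364: |R|=1.01100 >1
Stable set (-3.3333, 0).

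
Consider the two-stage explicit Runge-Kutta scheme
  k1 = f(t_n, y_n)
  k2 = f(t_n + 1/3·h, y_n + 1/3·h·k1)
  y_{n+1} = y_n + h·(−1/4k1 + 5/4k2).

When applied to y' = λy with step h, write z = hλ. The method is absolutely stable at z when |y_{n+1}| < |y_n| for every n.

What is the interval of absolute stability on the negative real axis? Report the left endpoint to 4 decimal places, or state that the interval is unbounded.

On y'=λy, z=hλ:
  k1=λy_n ⇒ h·k1=z·y_n;  k2=λ(1+1/3z)y_n ⇒ h·k2=z(1+1/3z)y_n
  y_{n+1}/y_n = 1 − 1/4z + 5/4z(1+1/3z) = 1 + z + 5/12z²
  Hence R(z) = 1 + z + 5/12z².

Find x<0 with |R(x)|<1.
x=-1.65: |R|=0.4844
R=1: x+5/12x²=0 ⇒ x=−12/5=-2.4000; min R=1−1/(4·5/12)=0.4000>−1
Confirm numerically:
  x=-2.203: |R|=0.81917 <1
  x=-1.293: |R|=0.40360 <1
  x=-1.082: |R|=0.40580 <1
  x=-2.738: |R|=1.38560 >1
  x=-2.678: |R|=1.31020 >1
  x=-2.457: |R|=1.05835 >1
Interval (-2.4000, 0).

(-2.4000, 0).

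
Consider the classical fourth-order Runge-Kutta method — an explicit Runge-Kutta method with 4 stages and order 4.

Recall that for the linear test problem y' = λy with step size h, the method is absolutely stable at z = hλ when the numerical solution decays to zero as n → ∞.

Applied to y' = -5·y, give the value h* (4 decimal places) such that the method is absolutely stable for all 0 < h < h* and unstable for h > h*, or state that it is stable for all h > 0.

On y'=λy, z=hλ:
  order 4, 4-stage ⇒ R(z)=1+z+z^2/2+z^3/6+z^4/24
  (e.g. R(-0.61)=0.54399, |R|=0.54399)

Boundary: |R(x)|=1, x<0.
x=-0.61: |R|=0.5440
|R(-2.99)|=1.3551 |R(-2.07)|=0.3592 |R(-0.74)|=0.4788
Bisect:
  x_lo=-3.2406 |R|=1.9334  x_hi=-0.1635 |R|=0.8492
  mid=-1.70206 |R|=0.27432 →hi
  mid=-2.47134 |R|=0.62103 →hi
  mid=-2.85597 |R|=1.11190 →lo
  mid=-2.66366 |R|=0.83157 →hi
  mid=-2.75981 |R|=0.96226 →hi
  mid=-2.80789 |R|=1.03461 →lo
  mid=-2.78385 |R|=0.99783 →hi
  mid=-2.79587 |R|=1.01607 →lo
  mid=-2.78986 |R|=1.00691 →lo
  ...
  [-2.78536,-2.78517] ⇒ x*=-2.7853
So |R|<1 on (-2.7853, 0).

(-2.7853,0); λ=-5 ⇒ h* = 0.5571.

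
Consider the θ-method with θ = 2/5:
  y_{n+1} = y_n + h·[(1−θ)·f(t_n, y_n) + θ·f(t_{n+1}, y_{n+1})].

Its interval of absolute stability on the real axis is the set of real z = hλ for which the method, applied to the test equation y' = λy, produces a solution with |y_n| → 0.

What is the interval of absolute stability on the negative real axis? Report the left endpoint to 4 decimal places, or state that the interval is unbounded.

On y'=λy, z=hλ:
  y_{n+1} = y_n + z·[3/5·y_n + 2/5·y_{n+1}] ⇒ (1 − 2/5z)y_{n+1} = (1 + 3/5z)y_n
  Hence R(z) = (1 + 3/5z)/(1 − 2/5z).

Solve |R(x)|<1 on ℝ⁻.
x=-0.73: |R|=0.4350
R=−1: 1+3/5x = −1+2/5x ⇒ -1/5x=2 ⇒ x=2/(-1/5)=-10.0000
Confirm numerically:
  x=-8.604: |R|=0.93714 <1
  x=-7.757: |R|=0.89066 <1
  x=-6.098: |R|=0.77309 <1
  x=-5.364: |R|=0.70524 <1
  x=-10.559: |R|=1.02140 >1
  x=-10.276: |R|=1.01080 >1
Interval (-10.0000, 0).

z∈(-10.0000,0).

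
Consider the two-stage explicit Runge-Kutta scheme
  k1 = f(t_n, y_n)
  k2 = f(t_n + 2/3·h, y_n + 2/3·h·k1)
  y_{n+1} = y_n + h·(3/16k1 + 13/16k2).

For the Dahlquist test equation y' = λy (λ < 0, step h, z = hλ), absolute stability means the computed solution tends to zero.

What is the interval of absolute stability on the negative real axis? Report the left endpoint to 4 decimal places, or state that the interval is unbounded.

(-1.8462, 0).

With y'=λy (z=hλ):
  k1=λy_n ⇒ h·k1=z·y_n;  k2=λ(1+2/3z)y_n ⇒ h·k2=z(1+2/3z)y_n
  y_{n+1}/y_n = 1 + 3/16z + 13/16z(1+2/3z) = 1 + z + 13/24z²
  ⇒ R(z) = 1 + z + 13/24z².

Find x<0 with |R(x)|<1.
x=-1.06: |R|=0.5486
R=1: x+13/24x²=0 ⇒ x=−24/13=-1.8462; min R=1−1/(4·13/24)=0.5385>−1
Confirm numerically:
  x=-1.602: |R|=0.78814 <1
  x=-1.584: |R|=0.77507 <1
  x=-1.459: |R|=0.69404 <1
  x=-2.195: |R|=1.41476 >1
  x=-2.006: |R|=1.17369 >1
  x=-1.977: |R|=1.14012 >1
So |R|<1 on (-1.8462, 0).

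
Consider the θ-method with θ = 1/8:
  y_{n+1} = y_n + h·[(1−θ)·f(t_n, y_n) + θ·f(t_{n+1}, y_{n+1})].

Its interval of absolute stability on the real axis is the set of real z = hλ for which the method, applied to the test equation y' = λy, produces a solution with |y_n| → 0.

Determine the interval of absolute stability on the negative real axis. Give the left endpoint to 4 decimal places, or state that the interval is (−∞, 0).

(-2.6667, 0).

Test eqn y'=λy, z=hλ:
  y_{n+1} = y_n + z·[7/8·y_n + 1/8·y_{n+1}] ⇒ (1 − 1/8z)y_{n+1} = (1 + 7/8z)y_n
  R(z) = (1 + 7/8z)/(1 − 1/8z).

Solve |R(x)|<1 on ℝ⁻.
x=-1.61: |R|=0.3403
R=−1: 1+7/8x = −1+1/8x ⇒ -3/4x=2 ⇒ x=2/(-3/4)=-2.6667
Confirm numerically:
  x=-2.471: |R|=0.88788 <1
  x=-2.282: |R|=0.77553 <1
  x=-2.090: |R|=0.65709 <1
  x=-1.732: |R|=0.42376 <1
  x=-3.252: |R|=1.31212 >1
  x=-2.889: |R|=1.12251 >1
  x=-2.708: |R|=1.02316 >1
Interval (-2.6667, 0).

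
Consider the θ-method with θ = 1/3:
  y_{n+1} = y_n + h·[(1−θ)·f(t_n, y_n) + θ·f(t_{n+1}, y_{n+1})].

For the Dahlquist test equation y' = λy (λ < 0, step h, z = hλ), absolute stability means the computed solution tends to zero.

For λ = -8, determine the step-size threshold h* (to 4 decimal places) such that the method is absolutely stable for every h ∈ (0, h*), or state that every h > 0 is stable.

Test eqn y'=λy, z=hλ:
  y_{n+1} = y_n + z·[2/3·y_n + 1/3·y_{n+1}] ⇒ (1 − 1/3z)y_{n+1} = (1 + 2/3z)y_n
  so R(z) = (1 + 2/3z)/(1 − 1/3z).

Solve |R(x)|<1 on ℝ⁻.
x=-0.82: |R|=0.3560
R=−1: 1+2/3x = −1+1/3x ⇒ -1/3x=2 ⇒ x=2/(-1/3)=-6.0000
Confirm numerically:
  x=-5.948: |R|=0.99419 <1
  x=-5.377: |R|=0.92563 <1
  x=-4.393: |R|=0.78263 <1
  x=-2.400: |R|=0.33333 <1
  x=-6.380: |R|=1.04051 >1
  x=-6.133: |R|=1.01456 >1
  x=-6.086: |R|=1.00947 >1
Stable set (-6.0000, 0).

(-6.0000,0); λ=-8 ⇒ h* = (6)/8 = 0.7500.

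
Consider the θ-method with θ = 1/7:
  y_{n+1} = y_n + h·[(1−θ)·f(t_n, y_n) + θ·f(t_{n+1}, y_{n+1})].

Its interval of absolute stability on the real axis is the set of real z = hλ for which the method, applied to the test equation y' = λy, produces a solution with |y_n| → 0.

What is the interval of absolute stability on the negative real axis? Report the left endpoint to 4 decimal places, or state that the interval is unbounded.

With y'=λy (z=hλ):
  y_{n+1} = y_n + z·[6/7·y_n + 1/7·y_{n+1}] ⇒ (1 − 1/7z)y_{n+1} = (1 + 6/7z)y_n
  ⇒ R(z) = (1 + 6/7z)/(1 − 1/7z).

Boundary: |R(x)|=1, x<0.
x=-1.16: |R|=0.0049
R=−1: 1+6/7x = −1+1/7x ⇒ -5/7x=2 ⇒ x=2/(-5/7)=-2.8000
Confirm numerically:
  x=-2.578: |R|=0.88411 <1
  x=-2.164: |R|=0.65299 <1
  x=-2.089: |R|=0.60887 <1
  x=-1.450: |R|=0.20118 <1
  x=-3.193: |R|=1.19278 >1
  x=-3.082: |R|=1.13985 >1
So |R|<1 on (-2.8000, 0).

z∈(-2.8000,0).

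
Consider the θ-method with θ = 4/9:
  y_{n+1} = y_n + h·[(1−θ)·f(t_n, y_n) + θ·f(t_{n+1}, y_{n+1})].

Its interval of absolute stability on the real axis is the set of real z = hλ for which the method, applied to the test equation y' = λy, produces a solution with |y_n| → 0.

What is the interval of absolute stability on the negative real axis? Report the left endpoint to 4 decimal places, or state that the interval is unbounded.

(-18.0000, 0).

Set f=λy, z=hλ:
  y_{n+1} = y_n + z·[5/9·y_n + 4/9·y_{n+1}] ⇒ (1 − 4/9z)y_{n+1} = (1 + 5/9z)y_n
  ⇒ R(z) = (1 + 5/9z)/(1 − 4/9z).

Boundary: |R(x)|=1, x<0.
x=-1.01: |R|=0.3029
R=−1: 1+5/9x = −1+4/9x ⇒ -1/9x=2 ⇒ x=2/(-1/9)=-18.0000
Confirm numerically:
  x=-17.115: |R|=0.98857 <1
  x=-16.019: |R|=0.97289 <1
  x=-12.333: |R|=0.90285 <1
  x=-9.468: |R|=0.81797 <1
  x=-18.253: |R|=1.00308 >1
  x=-18.158: |R|=1.00194 >1
  x=-18.095: |R|=1.00117 >1
Interval (-18.0000, 0).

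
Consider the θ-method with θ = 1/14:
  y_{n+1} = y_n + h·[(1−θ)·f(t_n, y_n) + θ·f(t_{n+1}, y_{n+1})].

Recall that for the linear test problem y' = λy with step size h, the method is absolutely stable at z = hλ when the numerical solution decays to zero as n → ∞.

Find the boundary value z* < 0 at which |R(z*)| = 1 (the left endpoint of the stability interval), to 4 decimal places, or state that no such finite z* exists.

z* = -2.3333.

On y'=λy, z=hλ:
  y_{n+1} = y_n + z·[13/14·y_n + 1/14·y_{n+1}] ⇒ (1 − 1/14z)y_{n+1} = (1 + 13/14z)y_n
  R(z) = (1 + 13/14z)/(1 − 1/14z).

Need |R(x)|<1, x<0.
x=-0.98: |R|=0.0841
R=−1: 1+13/14x = −1+1/14x ⇒ -6/7x=2 ⇒ x=2/(-6/7)=-2.3333
Confirm numerically:
  x=-1.847: |R|=0.63173 <1
  x=-1.666: |R|=0.48883 <1
  x=-1.582: |R|=0.42138 <1
  x=-1.219: |R|=0.12136 <1
  x=-2.767: |R|=1.31037 >1
  x=-2.538: |R|=1.14851 >1
  x=-2.378: |R|=1.03273 >1
So |R|<1 on (-2.3333, 0).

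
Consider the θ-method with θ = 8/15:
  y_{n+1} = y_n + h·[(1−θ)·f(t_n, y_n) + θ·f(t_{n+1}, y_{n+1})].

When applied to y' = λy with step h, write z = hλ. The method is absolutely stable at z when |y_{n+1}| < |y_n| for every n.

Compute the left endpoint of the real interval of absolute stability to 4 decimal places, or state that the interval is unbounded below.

unbounded; (−∞, 0).

On y'=λy, z=hλ:
  y_{n+1} = y_n + z·[7/15·y_n + 8/15·y_{n+1}] ⇒ (1 − 8/15z)y_{n+1} = (1 + 7/15z)y_n
  ⇒ R(z) = (1 + 7/15z)/(1 − 8/15z).

Solve |R(x)|<1 on ℝ⁻.
x=-1.73: |R|=0.1002
x=-2: |R|=0.0323
x=-10: |R|=0.5789
x=-100: |R|=0.8405
θ=8/15≥1/2 ⇒ |1+7/15x|<|1−8/15x| ∀x<0 ⇒ unbounded interval.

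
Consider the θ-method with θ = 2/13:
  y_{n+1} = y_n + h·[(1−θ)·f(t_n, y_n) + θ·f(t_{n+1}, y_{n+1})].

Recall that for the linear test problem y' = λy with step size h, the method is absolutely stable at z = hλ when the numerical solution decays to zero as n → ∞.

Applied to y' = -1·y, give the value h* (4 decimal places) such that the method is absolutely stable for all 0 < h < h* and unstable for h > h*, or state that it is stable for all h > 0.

(-2.8889,0); λ=-1 ⇒ h* = (26/9)/1 = 2.8889.

On y'=λy, z=hλ:
  y_{n+1} = y_n + z·[11/13·y_n + 2/13·y_{n+1}] ⇒ (1 − 2/13z)y_{n+1} = (1 + 11/13z)y_n
  Hence R(z) = (1 + 11/13z)/(1 − 2/13z).

Find x<0 with |R(x)|<1.
x=-1.02: |R|=0.1184
R=−1: 1+11/13x = −1+2/13x ⇒ -9/13x=2 ⇒ x=2/(-9/13)=-2.8889
Confirm numerically:
  x=-1.983: |R|=0.51945 <1
  x=-1.588: |R|=0.27621 <1
  x=-1.196: |R|=0.01014 <1
  x=-3.294: |R|=1.18613 >1
  x=-3.290: |R|=1.18437 >1
Stable set (-2.8889, 0).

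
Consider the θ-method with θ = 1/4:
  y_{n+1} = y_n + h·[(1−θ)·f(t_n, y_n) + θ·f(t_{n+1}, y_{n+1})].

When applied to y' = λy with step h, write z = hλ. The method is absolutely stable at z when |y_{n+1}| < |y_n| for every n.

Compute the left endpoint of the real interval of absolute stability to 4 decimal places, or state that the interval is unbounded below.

z* = -4.0000.

Set f=λy, z=hλ:
  y_{n+1} = y_n + z·[3/4·y_n + 1/4·y_{n+1}] ⇒ (1 − 1/4z)y_{n+1} = (1 + 3/4z)y_n
  R(z) = (1 + 3/4z)/(1 − 1/4z).

Solve |R(x)|<1 on ℝ⁻.
x=-0.9: |R|=0.2653
R=−1: 1+3/4x = −1+1/4x ⇒ -1/2x=2 ⇒ x=2/(-1/2)=-4.0000
Confirm numerically:
  x=-3.151: |R|=0.76255 <1
  x=-1.935: |R|=0.30413 <1
  x=-1.849: |R|=0.26449 <1
  x=-4.347: |R|=1.08314 >1
  x=-4.110: |R|=1.02713 >1
So |R|<1 on (-4.0000, 0).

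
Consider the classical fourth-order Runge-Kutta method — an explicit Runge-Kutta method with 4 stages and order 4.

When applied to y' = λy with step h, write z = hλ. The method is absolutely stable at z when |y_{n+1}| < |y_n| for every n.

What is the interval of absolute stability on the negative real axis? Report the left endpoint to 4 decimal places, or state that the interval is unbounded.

Set f=λy, z=hλ:
  order 4, 4-stage ⇒ R(z)=1+z+z^2/2+z^3/6+z^4/24
  (e.g. R(-0.48)=0.61898, |R|=0.61898)

Boundary: |R(x)|=1, x<0.
x=-0.48: |R|=0.6190
|R(-2.43)|=0.5838 |R(-2.06)|=0.3552 |R(-1.37)|=0.2867
Bisect:
  x_lo=-3.2253 |R|=1.8930  x_hi=-0.1094 |R|=0.8964
  mid=-1.66734 |R|=0.27215 →hi
  mid=-2.44632 |R|=0.59818 →hi
  mid=-2.83581 |R|=1.07887 →lo
  mid=-2.64106 |R|=0.80345 →hi
  mid=-2.73844 |R|=0.93162 →hi
  mid=-2.78712 |R|=1.00276 →lo
  mid=-2.76278 |R|=0.96658 →hi
  mid=-2.77495 |R|=0.98452 →hi
  mid=-2.78104 |R|=0.99360 →hi
  ...
  [-2.78541,-2.78522] ⇒ x*=-2.7853
Interval (-2.7853, 0).

(-2.7853, 0).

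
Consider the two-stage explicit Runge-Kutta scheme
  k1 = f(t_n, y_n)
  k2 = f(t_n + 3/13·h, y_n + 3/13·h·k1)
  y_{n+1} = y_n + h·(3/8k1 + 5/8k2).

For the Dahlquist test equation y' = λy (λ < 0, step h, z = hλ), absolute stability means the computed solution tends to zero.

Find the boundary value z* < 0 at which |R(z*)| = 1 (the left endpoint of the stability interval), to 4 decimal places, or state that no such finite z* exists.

left endpoint -6.9333.

On y'=λy, z=hλ:
  k1=λy_n ⇒ h·k1=z·y_n;  k2=λ(1+3/13z)y_n ⇒ h·k2=z(1+3/13z)y_n
  y_{n+1}/y_n = 1 + 3/8z + 5/8z(1+3/13z) = 1 + z + 15/104z²
  R(z) = 1 + z + 15/104z².

Boundary: |R(x)|=1, x<0.
x=-1.54: |R|=0.1979
R=1: x+15/104x²=0 ⇒ x=−104/15=-6.9333; min R=1−1/(4·15/104)=-0.7333>−1
Confirm numerically:
  x=-6.152: |R|=0.30672 <1
  x=-3.721: |R|=0.72400 <1
  x=-3.241: |R|=0.72599 <1
  x=-7.517: |R|=1.63280 >1
  x=-7.445: |R|=1.54943 >1
  x=-7.393: |R|=1.49014 >1
So |R|<1 on (-6.9333, 0).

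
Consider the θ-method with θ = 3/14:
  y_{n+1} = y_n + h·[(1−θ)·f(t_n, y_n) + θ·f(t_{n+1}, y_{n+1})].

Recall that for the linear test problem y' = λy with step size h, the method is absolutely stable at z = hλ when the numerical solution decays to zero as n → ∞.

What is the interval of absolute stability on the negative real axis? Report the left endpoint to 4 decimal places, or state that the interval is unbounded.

(-3.5000, 0).

Set f=λy, z=hλ:
  y_{n+1} = y_n + z·[11/14·y_n + 3/14·y_{n+1}] ⇒ (1 − 3/14z)y_{n+1} = (1 + 11/14z)y_n
  Hence R(z) = (1 + 11/14z)/(1 − 3/14z).

Boundary: |R(x)|=1, x<0.
x=-1.52: |R|=0.1466
R=−1: 1+11/14x = −1+3/14x ⇒ -4/7x=2 ⇒ x=2/(-4/7)=-3.5000
Confirm numerically:
  x=-3.437: |R|=0.97927 <1
  x=-2.643: |R|=0.68735 <1
  x=-1.647: |R|=0.21736 <1
  x=-4.077: |R|=1.17597 >1
  x=-3.973: |R|=1.14599 >1
  x=-3.590: |R|=1.02907 >1
Stable set (-3.5000, 0).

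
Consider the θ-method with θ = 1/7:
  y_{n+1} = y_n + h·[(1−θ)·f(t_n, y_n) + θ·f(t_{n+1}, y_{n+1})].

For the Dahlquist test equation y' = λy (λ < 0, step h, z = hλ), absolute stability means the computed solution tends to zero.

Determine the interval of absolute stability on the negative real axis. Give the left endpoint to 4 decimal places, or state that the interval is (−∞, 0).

Test eqn y'=λy, z=hλ:
  y_{n+1} = y_n + z·[6/7·y_n + 1/7·y_{n+1}] ⇒ (1 − 1/7z)y_{n+1} = (1 + 6/7z)y_n
  Hence R(z) = (1 + 6/7z)/(1 − 1/7z).

Need |R(x)|<1, x<0.
x=-1.44: |R|=0.1943
R=−1: 1+6/7x = −1+1/7x ⇒ -5/7x=2 ⇒ x=2/(-5/7)=-2.8000
Confirm numerically:
  x=-1.714: |R|=0.37686 <1
  x=-1.486: |R|=0.22578 <1
  x=-1.474: |R|=0.21761 <1
  x=-1.188: |R|=0.01563 <1
  x=-3.141: |R|=1.16813 >1
  x=-3.007: |R|=1.10343 >1
  x=-2.900: |R|=1.05051 >1
Interval (-2.8000, 0).

z∈(-2.8000,0).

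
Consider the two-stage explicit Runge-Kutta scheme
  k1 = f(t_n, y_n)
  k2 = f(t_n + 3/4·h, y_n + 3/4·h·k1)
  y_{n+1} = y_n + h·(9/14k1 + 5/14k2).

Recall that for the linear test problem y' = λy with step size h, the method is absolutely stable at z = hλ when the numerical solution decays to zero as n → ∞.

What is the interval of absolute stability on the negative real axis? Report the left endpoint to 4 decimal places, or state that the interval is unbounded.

z∈(-3.7333,0).

Set f=λy, z=hλ:
  k1=λy_n ⇒ h·k1=z·y_n;  k2=λ(1+3/4z)y_n ⇒ h·k2=z(1+3/4z)y_n
  y_{n+1}/y_n = 1 + 9/14z + 5/14z(1+3/4z) = 1 + z + 15/56z²
  so R(z) = 1 + z + 15/56z².

Need |R(x)|<1, x<0.
x=-1.24: |R|=0.1719
R=1: x+15/56x²=0 ⇒ x=−56/15=-3.7333; min R=1−1/(4·15/56)=0.0667>−1
Confirm numerically:
  x=-3.374: |R|=0.67525 <1
  x=-2.584: |R|=0.20450 <1
  x=-2.358: |R|=0.13133 <1
  x=-4.087: |R|=1.38717 >1
  x=-3.960: |R|=1.24043 >1
Interval (-3.7333, 0).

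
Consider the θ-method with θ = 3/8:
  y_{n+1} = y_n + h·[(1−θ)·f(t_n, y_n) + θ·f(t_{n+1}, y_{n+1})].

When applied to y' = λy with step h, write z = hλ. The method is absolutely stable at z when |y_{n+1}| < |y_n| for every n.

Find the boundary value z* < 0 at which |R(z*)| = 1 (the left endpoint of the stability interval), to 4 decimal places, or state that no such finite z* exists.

Set f=λy, z=hλ:
  y_{n+1} = y_n + z·[5/8·y_n + 3/8·y_{n+1}] ⇒ (1 − 3/8z)y_{n+1} = (1 + 5/8z)y_n
  R(z) = (1 + 5/8z)/(1 − 3/8z).

Need |R(x)|<1, x<0.
x=-0.63: |R|=0.4904
R=−1: 1+5/8x = −1+3/8x ⇒ -1/4x=2 ⇒ x=2/(-1/4)=-8.0000
Confirm numerically:
  x=-7.548: |R|=0.97050 <1
  x=-6.517: |R|=0.89235 <1
  x=-6.379: |R|=0.88053 <1
  x=-8.512: |R|=1.03053 >1
  x=-8.244: |R|=1.01491 >1
  x=-8.126: |R|=1.00778 >1
Stable set (-8.0000, 0).

left endpoint -8.0000.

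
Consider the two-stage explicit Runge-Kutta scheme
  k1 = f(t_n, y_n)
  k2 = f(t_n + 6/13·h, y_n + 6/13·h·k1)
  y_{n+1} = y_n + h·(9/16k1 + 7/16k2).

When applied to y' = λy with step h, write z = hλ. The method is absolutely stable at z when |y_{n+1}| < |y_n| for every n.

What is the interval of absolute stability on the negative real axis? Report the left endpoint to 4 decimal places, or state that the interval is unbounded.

(-4.9524, 0).

On y'=λy, z=hλ:
  k1=λy_n ⇒ h·k1=z·y_n;  k2=λ(1+6/13z)y_n ⇒ h·k2=z(1+6/13z)y_n
  y_{n+1}/y_n = 1 + 9/16z + 7/16z(1+6/13z) = 1 + z + 21/104z²
  so R(z) = 1 + z + 21/104z².

Solve |R(x)|<1 on ℝ⁻.
x=-1.35: |R|=0.0180
R=1: x+21/104x²=0 ⇒ x=−104/21=-4.9524; min R=1−1/(4·21/104)=-0.2381>−1
Confirm numerically:
  x=-4.392: |R|=0.50303 <1
  x=-3.802: |R|=0.11684 <1
  x=-2.428: |R|=0.23763 <1
  x=-5.145: |R|=1.20011 >1
  x=-5.027: |R|=1.07574 >1
So |R|<1 on (-4.9524, 0).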